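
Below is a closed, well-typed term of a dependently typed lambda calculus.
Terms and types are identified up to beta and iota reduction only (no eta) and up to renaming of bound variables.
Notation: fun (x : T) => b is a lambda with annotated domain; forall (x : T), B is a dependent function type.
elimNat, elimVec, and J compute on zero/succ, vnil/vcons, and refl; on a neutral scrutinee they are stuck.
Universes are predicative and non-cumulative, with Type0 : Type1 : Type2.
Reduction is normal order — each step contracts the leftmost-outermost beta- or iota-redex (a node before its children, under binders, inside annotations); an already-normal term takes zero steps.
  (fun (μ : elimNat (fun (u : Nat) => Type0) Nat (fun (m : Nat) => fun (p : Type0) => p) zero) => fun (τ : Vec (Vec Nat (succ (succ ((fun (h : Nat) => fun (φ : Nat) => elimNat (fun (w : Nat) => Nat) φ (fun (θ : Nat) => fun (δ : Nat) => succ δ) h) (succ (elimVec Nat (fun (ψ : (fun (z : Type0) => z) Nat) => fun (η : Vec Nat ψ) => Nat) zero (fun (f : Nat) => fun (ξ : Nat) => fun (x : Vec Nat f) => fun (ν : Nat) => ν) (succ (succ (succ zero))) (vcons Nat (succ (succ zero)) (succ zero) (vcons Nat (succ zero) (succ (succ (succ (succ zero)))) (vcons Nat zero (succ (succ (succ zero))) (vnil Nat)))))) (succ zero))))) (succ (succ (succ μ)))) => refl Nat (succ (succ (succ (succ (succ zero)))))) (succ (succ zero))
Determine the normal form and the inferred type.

normal form:
  fun (μ : Vec (Vec Nat (succ (succ (succ (succ zero))))) (succ (succ (succ (succ (succ zero)))))) => refl Nat (succ (succ (succ (succ (succ zero)))))
inferred type:
  forall (μ : Vec (Vec Nat (succ (succ (succ (succ zero))))) (succ (succ (succ (succ (succ zero)))))), Eq Nat (succ (succ (succ (succ (succ zero))))) (succ (succ (succ (succ (succ zero)))))


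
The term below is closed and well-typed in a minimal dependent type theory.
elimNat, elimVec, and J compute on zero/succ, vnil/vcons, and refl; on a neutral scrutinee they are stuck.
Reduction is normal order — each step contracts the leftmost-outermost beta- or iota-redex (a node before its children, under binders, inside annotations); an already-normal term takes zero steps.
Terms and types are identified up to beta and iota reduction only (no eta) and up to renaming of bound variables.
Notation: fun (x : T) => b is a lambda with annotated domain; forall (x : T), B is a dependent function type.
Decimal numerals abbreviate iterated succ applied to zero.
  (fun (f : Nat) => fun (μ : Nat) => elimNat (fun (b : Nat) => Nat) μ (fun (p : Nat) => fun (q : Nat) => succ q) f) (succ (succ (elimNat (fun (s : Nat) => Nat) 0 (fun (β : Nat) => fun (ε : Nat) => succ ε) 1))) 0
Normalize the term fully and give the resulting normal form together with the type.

normal form:
  3
inferred type:
  Nat
observation: contracting a beta-redex first, the term normalizes in 16 steps.


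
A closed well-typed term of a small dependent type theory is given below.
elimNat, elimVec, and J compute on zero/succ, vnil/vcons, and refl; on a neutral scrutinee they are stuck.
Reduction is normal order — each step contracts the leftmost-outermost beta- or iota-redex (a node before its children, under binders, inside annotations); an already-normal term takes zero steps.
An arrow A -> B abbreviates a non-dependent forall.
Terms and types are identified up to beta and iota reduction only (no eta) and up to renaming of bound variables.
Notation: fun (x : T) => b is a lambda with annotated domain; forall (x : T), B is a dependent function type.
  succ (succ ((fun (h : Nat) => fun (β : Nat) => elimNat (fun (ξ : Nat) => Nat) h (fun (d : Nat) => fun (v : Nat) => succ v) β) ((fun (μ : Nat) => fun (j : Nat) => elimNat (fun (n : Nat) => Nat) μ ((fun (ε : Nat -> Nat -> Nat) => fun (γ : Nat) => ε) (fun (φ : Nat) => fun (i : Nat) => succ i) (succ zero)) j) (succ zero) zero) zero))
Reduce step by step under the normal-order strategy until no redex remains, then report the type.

normal-order reduction sequence:
  succ (succ ((fun (h : Nat) => fun (β : Nat) => elimNat (fun (ξ : Nat) => Nat) h (fun (d : Nat) => fun (v : Nat) => succ v) β) ((fun (μ : Nat) => fun (j : Nat) => elimNat (fun (n : Nat) => Nat) μ ((fun (ε : Nat -> Nat -> Nat) => fun (γ : Nat) => ε) (fun (φ : Nat) => fun (i : Nat) => succ i) (succ zero)) j) (succ zero) zero) zero))
  ~> succ (succ ((fun (h : Nat) => elimNat (fun (β : Nat) => Nat) ((fun (ξ : Nat) => fun (d : Nat) => elimNat (fun (v : Nat) => Nat) ξ ((fun (μ : Nat -> Nat -> Nat) => fun (j : Nat) => μ) (fun (n : Nat) => fun (ε : Nat) => succ ε) (succ zero)) d) (succ zero) zero) (fun (γ : Nat) => fun (φ : Nat) => succ φ) h) zero))
  ~> succ (succ (elimNat (fun (h : Nat) => Nat) ((fun (β : Nat) => fun (ξ : Nat) => elimNat (fun (d : Nat) => Nat) β ((fun (v : Nat -> Nat -> Nat) => fun (μ : Nat) => v) (fun (j : Nat) => fun (n : Nat) => succ n) (succ zero)) ξ) (succ zero) zero) (fun (ε : Nat) => fun (γ : Nat) => succ γ) zero))
  ~> succ (succ ((fun (h : Nat) => fun (β : Nat) => elimNat (fun (ξ : Nat) => Nat) h ((fun (d : Nat -> Nat -> Nat) => fun (v : Nat) => d) (fun (μ : Nat) => fun (j : Nat) => succ j) (succ zero)) β) (succ zero) zero))
  ~> succ (succ ((fun (h : Nat) => elimNat (fun (β : Nat) => Nat) (succ zero) ((fun (ξ : Nat -> Nat -> Nat) => fun (d : Nat) => ξ) (fun (v : Nat) => fun (μ : Nat) => succ μ) (succ zero)) h) zero))
  ~> succ (succ (elimNat (fun (h : Nat) => Nat) (succ zero) ((fun (β : Nat -> Nat -> Nat) => fun (ξ : Nat) => β) (fun (d : Nat) => fun (v : Nat) => succ v) (succ zero)) zero))
  ~> succ (succ (succ zero))
the term's type:
  Nat


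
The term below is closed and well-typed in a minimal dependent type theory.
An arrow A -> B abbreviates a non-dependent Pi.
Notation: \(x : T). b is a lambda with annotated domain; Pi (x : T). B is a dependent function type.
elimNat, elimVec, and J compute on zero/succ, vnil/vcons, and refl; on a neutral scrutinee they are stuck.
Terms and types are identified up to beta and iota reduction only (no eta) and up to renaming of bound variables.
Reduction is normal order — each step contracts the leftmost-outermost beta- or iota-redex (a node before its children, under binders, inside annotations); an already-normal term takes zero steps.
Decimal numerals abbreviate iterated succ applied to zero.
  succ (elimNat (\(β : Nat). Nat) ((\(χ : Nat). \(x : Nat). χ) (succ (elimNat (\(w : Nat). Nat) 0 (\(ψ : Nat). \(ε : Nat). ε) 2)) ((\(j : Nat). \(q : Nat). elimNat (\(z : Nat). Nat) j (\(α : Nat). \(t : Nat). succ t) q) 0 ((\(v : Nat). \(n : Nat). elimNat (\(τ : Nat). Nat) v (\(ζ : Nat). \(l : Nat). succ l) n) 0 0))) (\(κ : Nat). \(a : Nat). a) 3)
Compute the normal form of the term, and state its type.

resulting normal form:
  2
the term's type:
  Nat
observation: normalization takes exactly 19 steps under the normal-order strategy.


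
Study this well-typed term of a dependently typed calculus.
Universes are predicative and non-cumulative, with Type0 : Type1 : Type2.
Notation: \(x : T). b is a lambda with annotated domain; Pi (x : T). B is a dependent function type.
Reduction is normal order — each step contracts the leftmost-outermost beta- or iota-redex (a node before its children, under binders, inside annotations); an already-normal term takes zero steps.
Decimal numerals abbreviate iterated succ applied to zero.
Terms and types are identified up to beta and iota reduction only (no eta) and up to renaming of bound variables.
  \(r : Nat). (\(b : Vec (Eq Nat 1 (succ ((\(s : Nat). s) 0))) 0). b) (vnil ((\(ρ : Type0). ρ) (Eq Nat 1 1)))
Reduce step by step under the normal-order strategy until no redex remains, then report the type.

reduction (normal order):
  \(r : Nat). (\(b : Vec (Eq Nat 1 (succ ((\(s : Nat). s) 0))) 0). b) (vnil ((\(ρ : Type0). ρ) (Eq Nat 1 1)))
  ~> \(r : Nat). vnil ((\(b : Type0). b) (Eq Nat 1 1))
  ~> \(r : Nat). vnil (Eq Nat 1 1)
inferred type:
  Pi (r : Nat). Vec (Eq Nat 1 1) 0


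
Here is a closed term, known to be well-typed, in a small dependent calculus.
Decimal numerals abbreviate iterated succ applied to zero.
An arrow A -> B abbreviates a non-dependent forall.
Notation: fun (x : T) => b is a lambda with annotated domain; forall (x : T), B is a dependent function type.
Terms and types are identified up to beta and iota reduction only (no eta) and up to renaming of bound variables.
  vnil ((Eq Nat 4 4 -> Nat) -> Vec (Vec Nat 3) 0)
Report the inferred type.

the term's type:
  Vec ((Eq Nat 4 4 -> Nat) -> Vec (Vec Nat 3) 0) 0


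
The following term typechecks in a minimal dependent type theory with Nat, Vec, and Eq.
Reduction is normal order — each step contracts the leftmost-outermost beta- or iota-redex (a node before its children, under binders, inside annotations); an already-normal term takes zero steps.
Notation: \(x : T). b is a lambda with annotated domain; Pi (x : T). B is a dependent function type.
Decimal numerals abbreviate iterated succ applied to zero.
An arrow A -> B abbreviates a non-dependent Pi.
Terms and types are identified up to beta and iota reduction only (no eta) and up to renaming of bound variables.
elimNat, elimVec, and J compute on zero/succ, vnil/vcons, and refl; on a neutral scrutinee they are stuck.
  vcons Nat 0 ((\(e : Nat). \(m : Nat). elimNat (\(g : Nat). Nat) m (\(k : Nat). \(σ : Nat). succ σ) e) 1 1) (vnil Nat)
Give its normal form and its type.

resulting normal form:
  vcons Nat 0 2 (vnil Nat)
type:
  Vec Nat 1
observation: the leftmost-outermost redex is a beta-redex, and normalization takes 6 steps.


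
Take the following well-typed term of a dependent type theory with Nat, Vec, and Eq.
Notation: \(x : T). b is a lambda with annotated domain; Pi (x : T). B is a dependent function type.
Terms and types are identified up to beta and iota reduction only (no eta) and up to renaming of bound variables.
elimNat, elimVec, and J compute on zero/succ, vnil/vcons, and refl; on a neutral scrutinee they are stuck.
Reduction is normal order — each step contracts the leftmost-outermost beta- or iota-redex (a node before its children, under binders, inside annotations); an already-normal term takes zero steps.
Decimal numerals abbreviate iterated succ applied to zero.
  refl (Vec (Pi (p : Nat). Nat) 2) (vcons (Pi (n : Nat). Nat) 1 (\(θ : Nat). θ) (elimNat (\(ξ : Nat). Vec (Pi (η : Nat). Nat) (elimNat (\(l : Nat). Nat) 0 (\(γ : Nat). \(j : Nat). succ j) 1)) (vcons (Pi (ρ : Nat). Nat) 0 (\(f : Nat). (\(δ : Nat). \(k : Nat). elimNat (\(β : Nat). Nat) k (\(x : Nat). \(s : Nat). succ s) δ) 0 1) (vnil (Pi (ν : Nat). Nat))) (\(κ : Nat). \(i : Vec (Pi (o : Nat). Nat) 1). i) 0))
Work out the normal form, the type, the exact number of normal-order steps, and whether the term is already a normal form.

normal form:
  refl (Vec (Pi (p : Nat). Nat) 2) (vcons (Pi (n : Nat). Nat) 1 (\(θ : Nat). θ) (vcons (Pi (ξ : Nat). Nat) 0 (\(η : Nat). 1) (vnil (Pi (l : Nat). Nat))))
the term's type:
  Eq (Vec (Pi (p : Nat). Nat) 2) (vcons (Pi (n : Nat). Nat) 1 (\(θ : Nat). θ) (vcons (Pi (ξ : Nat). Nat) 0 (\(η : Nat). 1) (vnil (Pi (l : Nat). Nat)))) (vcons (Pi (γ : Nat). Nat) 1 (\(j : Nat). j) (vcons (Pi (ρ : Nat). Nat) 0 (\(f : Nat). 1) (vnil (Pi (δ : Nat). Nat))))
normal-order step count: 4
term was already normal: no
first contracted redex: an elimNat iota-redex


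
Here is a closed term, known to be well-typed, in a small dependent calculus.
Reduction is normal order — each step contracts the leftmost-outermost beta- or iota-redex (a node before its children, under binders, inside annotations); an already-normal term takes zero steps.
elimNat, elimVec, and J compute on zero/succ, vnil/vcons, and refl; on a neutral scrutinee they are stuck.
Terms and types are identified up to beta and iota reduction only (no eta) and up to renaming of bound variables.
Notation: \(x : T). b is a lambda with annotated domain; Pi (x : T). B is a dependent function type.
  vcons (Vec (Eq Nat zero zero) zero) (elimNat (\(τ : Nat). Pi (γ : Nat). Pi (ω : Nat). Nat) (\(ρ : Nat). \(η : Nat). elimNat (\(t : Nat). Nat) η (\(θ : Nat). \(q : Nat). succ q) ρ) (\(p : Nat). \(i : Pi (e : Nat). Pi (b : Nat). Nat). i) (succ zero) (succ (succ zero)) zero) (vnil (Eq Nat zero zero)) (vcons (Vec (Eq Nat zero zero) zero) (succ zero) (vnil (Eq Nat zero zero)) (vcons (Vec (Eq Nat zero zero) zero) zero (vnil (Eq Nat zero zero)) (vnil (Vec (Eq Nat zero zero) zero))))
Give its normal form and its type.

normal form:
  vcons (Vec (Eq Nat zero zero) zero) (succ (succ zero)) (vnil (Eq Nat zero zero)) (vcons (Vec (Eq Nat zero zero) zero) (succ zero) (vnil (Eq Nat zero zero)) (vcons (Vec (Eq Nat zero zero) zero) zero (vnil (Eq Nat zero zero)) (vnil (Vec (Eq Nat zero zero) zero))))
type:
  Vec (Vec (Eq Nat zero zero) zero) (succ (succ (succ zero)))
observation: reduction starts at an elimNat iota-redex, and 13 normal-order steps reach the normal form.


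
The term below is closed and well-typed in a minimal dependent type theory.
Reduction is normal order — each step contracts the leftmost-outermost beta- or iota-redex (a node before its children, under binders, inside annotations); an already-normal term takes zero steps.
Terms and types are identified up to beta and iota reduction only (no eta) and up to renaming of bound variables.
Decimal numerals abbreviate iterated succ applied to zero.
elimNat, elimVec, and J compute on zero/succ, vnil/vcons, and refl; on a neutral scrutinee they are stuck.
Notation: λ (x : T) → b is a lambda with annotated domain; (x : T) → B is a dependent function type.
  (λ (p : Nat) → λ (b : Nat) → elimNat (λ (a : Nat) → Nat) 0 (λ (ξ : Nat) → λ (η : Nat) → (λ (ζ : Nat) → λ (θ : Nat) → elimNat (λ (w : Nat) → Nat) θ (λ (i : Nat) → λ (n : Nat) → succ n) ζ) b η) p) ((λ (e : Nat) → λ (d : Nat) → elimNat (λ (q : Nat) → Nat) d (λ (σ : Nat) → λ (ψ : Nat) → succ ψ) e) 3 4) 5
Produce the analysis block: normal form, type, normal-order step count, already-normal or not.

resulting normal form:
  35
the term's type:
  Nat
reduction steps (normal order): 54
term was already normal: no
first redex: a beta-redex


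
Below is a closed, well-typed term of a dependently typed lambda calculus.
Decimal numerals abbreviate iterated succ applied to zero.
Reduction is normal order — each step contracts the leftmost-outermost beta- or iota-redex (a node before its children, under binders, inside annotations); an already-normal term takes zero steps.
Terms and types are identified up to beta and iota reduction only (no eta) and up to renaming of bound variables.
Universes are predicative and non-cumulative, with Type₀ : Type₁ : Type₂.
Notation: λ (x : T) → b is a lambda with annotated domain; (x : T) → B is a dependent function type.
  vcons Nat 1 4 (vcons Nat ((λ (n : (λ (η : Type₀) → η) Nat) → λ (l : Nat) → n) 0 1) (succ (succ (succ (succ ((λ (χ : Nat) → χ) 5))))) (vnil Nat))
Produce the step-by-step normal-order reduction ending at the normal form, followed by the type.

reduction (normal order):
  vcons Nat 1 4 (vcons Nat ((λ (n : (λ (η : Type₀) → η) Nat) → λ (l : Nat) → n) 0 1) (succ (succ (succ (succ ((λ (χ : Nat) → χ) 5))))) (vnil Nat))
  ~> vcons Nat 1 4 (vcons Nat ((λ (n : Nat) → 0) 1) (succ (succ (succ (succ ((λ (η : Nat) → η) 5))))) (vnil Nat))
  ~> vcons Nat 1 4 (vcons Nat 0 (succ (succ (succ (succ ((λ (n : Nat) → n) 5))))) (vnil Nat))
  ~> vcons Nat 1 4 (vcons Nat 0 9 (vnil Nat))
type:
  Vec Nat 2


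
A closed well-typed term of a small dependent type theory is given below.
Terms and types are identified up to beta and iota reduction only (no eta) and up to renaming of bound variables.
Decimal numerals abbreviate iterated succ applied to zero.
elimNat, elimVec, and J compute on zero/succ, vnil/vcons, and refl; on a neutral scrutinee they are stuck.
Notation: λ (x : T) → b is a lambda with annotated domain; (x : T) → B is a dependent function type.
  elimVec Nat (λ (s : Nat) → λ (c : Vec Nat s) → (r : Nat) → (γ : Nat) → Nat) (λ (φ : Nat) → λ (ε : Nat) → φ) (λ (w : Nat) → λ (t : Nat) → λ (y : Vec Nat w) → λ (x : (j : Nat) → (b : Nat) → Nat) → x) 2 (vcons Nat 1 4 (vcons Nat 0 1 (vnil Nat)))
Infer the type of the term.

inferred type:
  (s : Nat) → (c : Nat) → Nat


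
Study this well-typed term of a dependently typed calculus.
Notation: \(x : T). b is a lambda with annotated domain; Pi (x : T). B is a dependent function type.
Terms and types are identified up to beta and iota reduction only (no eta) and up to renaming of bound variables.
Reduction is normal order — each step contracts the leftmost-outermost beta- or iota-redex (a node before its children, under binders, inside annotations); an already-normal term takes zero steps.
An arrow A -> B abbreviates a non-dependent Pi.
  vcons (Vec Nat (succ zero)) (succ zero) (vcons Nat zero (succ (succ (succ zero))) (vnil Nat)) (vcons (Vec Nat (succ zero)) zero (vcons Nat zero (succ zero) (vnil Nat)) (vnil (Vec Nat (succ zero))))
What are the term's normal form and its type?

reduced normal form:
  vcons (Vec Nat (succ zero)) (succ zero) (vcons Nat zero (succ (succ (succ zero))) (vnil Nat)) (vcons (Vec Nat (succ zero)) zero (vcons Nat zero (succ zero) (vnil Nat)) (vnil (Vec Nat (succ zero))))
the term's type:
  Vec (Vec Nat (succ zero)) (succ (succ zero))


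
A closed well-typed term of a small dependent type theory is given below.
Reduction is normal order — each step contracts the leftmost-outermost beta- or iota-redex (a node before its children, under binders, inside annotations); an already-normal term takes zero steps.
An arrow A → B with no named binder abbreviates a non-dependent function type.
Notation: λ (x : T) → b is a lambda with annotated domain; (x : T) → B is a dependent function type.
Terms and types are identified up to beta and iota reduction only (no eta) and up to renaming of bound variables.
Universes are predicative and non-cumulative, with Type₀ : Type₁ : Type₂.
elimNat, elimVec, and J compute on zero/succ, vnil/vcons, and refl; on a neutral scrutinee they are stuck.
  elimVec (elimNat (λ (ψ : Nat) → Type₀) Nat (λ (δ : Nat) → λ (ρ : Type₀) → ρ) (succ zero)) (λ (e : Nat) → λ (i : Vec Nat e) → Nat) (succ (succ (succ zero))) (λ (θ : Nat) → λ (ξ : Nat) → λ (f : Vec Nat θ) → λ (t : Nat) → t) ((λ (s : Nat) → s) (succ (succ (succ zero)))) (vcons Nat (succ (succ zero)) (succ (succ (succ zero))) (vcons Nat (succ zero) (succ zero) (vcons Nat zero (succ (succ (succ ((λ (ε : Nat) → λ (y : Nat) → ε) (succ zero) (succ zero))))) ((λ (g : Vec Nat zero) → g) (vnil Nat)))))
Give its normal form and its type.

reduced normal form:
  succ (succ (succ zero))
the term's type:
  Nat


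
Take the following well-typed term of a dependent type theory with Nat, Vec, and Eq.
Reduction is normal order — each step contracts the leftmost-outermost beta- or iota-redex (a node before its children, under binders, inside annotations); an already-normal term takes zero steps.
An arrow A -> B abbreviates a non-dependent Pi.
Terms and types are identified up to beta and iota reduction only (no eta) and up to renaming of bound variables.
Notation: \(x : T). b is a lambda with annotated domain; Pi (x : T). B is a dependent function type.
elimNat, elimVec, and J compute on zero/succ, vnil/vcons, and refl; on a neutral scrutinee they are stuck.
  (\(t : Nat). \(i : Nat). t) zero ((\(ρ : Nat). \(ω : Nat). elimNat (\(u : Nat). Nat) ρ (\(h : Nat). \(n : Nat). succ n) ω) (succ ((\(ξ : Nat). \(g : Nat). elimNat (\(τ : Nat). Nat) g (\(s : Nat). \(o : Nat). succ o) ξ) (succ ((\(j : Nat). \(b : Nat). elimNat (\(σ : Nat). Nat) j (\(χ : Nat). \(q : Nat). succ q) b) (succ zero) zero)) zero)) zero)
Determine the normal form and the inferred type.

reduced normal form:
  zero
type:
  Nat
observation: 2 normal-order steps normalize the term, beginning with a beta-redex.


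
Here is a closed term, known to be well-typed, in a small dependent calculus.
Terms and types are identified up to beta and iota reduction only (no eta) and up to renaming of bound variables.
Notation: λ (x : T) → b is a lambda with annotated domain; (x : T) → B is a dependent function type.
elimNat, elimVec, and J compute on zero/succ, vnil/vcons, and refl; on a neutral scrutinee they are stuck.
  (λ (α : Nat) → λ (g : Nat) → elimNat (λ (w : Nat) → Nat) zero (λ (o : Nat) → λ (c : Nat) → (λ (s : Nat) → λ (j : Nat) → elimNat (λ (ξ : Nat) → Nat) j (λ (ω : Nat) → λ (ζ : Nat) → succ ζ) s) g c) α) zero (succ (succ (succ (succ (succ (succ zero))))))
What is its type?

the term's type:
  Nat


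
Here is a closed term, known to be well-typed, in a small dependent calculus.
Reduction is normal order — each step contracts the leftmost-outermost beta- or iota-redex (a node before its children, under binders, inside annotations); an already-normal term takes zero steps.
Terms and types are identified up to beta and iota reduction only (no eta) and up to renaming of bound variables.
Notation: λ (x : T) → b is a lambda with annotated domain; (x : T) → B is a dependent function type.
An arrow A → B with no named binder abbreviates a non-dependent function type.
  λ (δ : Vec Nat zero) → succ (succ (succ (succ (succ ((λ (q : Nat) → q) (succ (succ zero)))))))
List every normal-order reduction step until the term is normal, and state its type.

reduction (normal order):
  λ (δ : Vec Nat zero) → succ (succ (succ (succ (succ ((λ (q : Nat) → q) (succ (succ zero)))))))
  ~> λ (δ : Vec Nat zero) → succ (succ (succ (succ (succ (succ (succ zero))))))
inferred type:
  Vec Nat zero → Nat


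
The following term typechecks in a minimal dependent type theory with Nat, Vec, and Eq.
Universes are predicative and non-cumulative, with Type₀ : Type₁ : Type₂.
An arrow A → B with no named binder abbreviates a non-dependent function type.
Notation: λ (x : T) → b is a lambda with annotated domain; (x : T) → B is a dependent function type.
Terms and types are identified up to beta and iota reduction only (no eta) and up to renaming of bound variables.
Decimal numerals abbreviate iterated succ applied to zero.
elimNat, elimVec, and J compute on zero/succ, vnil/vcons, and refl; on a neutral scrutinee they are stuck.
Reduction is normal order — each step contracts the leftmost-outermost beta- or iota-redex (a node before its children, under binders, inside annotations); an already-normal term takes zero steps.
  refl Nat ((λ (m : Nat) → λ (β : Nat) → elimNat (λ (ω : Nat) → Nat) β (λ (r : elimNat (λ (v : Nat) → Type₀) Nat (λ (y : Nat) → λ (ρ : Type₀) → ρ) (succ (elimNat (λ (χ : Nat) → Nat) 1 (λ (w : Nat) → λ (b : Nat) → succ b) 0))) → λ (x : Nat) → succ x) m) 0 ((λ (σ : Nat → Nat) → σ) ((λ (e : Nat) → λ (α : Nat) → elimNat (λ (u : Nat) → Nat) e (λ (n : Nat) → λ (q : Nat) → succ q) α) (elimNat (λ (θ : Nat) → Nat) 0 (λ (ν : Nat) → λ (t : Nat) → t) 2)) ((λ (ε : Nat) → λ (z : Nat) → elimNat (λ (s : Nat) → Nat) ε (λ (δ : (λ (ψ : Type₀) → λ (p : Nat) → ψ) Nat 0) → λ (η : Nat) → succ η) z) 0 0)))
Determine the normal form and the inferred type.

normal form:
  refl Nat 0
the term's type:
  Eq Nat 0 0


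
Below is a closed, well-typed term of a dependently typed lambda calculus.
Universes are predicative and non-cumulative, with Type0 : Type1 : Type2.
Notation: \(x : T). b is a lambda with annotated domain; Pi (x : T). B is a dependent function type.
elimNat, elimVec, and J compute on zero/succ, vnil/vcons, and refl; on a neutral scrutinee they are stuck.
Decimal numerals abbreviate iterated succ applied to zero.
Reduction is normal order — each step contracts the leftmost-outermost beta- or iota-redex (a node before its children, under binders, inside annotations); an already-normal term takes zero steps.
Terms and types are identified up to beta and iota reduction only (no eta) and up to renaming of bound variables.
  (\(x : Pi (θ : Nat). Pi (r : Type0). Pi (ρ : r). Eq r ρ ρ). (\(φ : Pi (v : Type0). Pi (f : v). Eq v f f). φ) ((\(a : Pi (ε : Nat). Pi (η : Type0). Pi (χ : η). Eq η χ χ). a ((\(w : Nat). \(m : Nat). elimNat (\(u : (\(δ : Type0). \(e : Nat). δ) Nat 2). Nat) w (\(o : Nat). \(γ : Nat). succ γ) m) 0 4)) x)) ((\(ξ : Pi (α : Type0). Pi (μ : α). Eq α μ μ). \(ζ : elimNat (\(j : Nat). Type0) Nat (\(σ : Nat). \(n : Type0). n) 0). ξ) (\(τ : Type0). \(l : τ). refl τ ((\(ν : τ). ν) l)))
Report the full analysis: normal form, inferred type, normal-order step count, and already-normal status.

reduced normal form:
  \(x : Type0). \(θ : x). refl x θ
inferred type:
  Pi (x : Type0). Pi (θ : x). Eq x θ θ
normal-order step count: 6
term was already normal: no
first contracted redex: a beta-redex


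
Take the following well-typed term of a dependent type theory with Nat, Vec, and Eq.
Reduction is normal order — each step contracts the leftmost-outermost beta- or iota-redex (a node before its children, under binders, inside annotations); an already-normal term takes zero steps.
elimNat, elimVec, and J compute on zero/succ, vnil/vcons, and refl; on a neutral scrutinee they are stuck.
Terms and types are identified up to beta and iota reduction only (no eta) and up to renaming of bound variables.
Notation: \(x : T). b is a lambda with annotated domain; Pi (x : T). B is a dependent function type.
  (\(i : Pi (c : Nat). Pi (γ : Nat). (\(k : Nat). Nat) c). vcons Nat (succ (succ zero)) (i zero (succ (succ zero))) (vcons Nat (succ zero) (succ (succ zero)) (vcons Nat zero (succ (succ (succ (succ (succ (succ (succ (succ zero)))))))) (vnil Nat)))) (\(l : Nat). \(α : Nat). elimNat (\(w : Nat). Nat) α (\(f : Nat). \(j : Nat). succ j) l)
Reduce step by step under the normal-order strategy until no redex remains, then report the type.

normal-order reduction sequence:
  (\(i : Pi (c : Nat). Pi (γ : Nat). (\(k : Nat). Nat) c). vcons Nat (succ (succ zero)) (i zero (succ (succ zero))) (vcons Nat (succ zero) (succ (succ zero)) (vcons Nat zero (succ (succ (succ (succ (succ (succ (succ (succ zero)))))))) (vnil Nat)))) (\(l : Nat). \(α : Nat). elimNat (\(w : Nat). Nat) α (\(f : Nat). \(j : Nat). succ j) l)
  ~> vcons Nat (succ (succ zero)) ((\(i : Nat). \(c : Nat). elimNat (\(γ : Nat). Nat) c (\(k : Nat). \(l : Nat). succ l) i) zero (succ (succ zero))) (vcons Nat (succ zero) (succ (succ zero)) (vcons Nat zero (succ (succ (succ (succ (succ (succ (succ (succ zero)))))))) (vnil Nat)))
  ~> vcons Nat (succ (succ zero)) ((\(i : Nat). elimNat (\(c : Nat). Nat) i (\(γ : Nat). \(k : Nat). succ k) zero) (succ (succ zero))) (vcons Nat (succ zero) (succ (succ zero)) (vcons Nat zero (succ (succ (succ (succ (succ (succ (succ (succ zero)))))))) (vnil Nat)))
  ~> vcons Nat (succ (succ zero)) (elimNat (\(i : Nat). Nat) (succ (succ zero)) (\(c : Nat). \(γ : Nat). succ γ) zero) (vcons Nat (succ zero) (succ (succ zero)) (vcons Nat zero (succ (succ (succ (succ (succ (succ (succ (succ zero)))))))) (vnil Nat)))
  ~> vcons Nat (succ (succ zero)) (succ (succ zero)) (vcons Nat (succ zero) (succ (succ zero)) (vcons Nat zero (succ (succ (succ (succ (succ (succ (succ (succ zero)))))))) (vnil Nat)))
type:
  Vec Nat (succ (succ (succ zero)))


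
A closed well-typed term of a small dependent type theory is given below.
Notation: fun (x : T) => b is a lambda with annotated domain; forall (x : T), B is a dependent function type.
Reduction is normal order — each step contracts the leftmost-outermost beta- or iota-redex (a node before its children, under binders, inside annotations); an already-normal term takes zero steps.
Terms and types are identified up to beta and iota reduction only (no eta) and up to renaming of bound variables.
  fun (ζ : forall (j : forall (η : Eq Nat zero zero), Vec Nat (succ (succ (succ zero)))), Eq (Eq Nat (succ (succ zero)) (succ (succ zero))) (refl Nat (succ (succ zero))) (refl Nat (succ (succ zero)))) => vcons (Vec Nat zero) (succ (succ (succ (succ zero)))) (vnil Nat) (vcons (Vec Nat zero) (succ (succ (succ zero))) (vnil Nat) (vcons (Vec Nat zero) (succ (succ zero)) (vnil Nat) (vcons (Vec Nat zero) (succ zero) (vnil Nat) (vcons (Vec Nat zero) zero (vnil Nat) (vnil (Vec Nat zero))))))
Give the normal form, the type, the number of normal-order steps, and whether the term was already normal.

resulting normal form:
  fun (ζ : forall (j : forall (η : Eq Nat zero zero), Vec Nat (succ (succ (succ zero)))), Eq (Eq Nat (succ (succ zero)) (succ (succ zero))) (refl Nat (succ (succ zero))) (refl Nat (succ (succ zero)))) => vcons (Vec Nat zero) (succ (succ (succ (succ zero)))) (vnil Nat) (vcons (Vec Nat zero) (succ (succ (succ zero))) (vnil Nat) (vcons (Vec Nat zero) (succ (succ zero)) (vnil Nat) (vcons (Vec Nat zero) (succ zero) (vnil Nat) (vcons (Vec Nat zero) zero (vnil Nat) (vnil (Vec Nat zero))))))
type:
  forall (ζ : forall (j : forall (η : Eq Nat zero zero), Vec Nat (succ (succ (succ zero)))), Eq (Eq Nat (succ (succ zero)) (succ (succ zero))) (refl Nat (succ (succ zero))) (refl Nat (succ (succ zero)))), Vec (Vec Nat zero) (succ (succ (succ (succ (succ zero)))))
steps to reach normal form (normal order): 0
already normal: yes


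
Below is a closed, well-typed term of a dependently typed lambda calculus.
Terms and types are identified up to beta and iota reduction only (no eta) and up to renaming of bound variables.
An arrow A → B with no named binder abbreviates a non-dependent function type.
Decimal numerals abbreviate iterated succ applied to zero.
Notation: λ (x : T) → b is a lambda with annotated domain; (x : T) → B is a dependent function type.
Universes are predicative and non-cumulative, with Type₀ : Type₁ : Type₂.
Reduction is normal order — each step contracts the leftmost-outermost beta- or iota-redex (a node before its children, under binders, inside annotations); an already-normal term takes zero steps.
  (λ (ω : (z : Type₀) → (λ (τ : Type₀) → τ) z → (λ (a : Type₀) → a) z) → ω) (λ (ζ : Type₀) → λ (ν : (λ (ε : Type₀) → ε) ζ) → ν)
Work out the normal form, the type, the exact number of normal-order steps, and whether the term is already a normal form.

reduced normal form:
  λ (ω : Type₀) → λ (z : ω) → z
the term's type:
  (ω : Type₀) → ω → ω
normal-order step count: 2
started in normal form: no
first contracted redex: a beta-redex


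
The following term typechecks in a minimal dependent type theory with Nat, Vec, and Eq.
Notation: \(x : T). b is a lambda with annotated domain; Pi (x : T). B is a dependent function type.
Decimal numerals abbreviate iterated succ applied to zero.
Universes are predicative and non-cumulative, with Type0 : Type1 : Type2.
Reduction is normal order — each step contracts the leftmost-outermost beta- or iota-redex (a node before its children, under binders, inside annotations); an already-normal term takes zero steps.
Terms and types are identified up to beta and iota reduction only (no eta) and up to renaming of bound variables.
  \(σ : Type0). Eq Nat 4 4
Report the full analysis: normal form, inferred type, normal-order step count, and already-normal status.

normal form:
  \(σ : Type0). Eq Nat 4 4
inferred type:
  Pi (σ : Type0). Type0
normal-order step count: 0
term was already normal: yes


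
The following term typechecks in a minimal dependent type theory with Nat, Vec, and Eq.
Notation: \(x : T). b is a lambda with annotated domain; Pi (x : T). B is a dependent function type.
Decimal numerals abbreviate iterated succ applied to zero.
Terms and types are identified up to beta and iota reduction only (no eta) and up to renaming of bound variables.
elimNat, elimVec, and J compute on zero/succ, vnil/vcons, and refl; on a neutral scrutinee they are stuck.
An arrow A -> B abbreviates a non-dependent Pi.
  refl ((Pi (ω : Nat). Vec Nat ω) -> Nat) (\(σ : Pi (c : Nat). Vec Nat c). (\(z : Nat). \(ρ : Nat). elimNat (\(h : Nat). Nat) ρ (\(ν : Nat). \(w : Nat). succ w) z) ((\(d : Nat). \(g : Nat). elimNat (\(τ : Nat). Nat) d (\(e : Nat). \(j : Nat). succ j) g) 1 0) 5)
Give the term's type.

type:
  Eq ((Pi (ω : Nat). Vec Nat ω) -> Nat) (\(σ : Pi (c : Nat). Vec Nat c). 6) (\(z : Pi (ρ : Nat). Vec Nat ρ). 6)


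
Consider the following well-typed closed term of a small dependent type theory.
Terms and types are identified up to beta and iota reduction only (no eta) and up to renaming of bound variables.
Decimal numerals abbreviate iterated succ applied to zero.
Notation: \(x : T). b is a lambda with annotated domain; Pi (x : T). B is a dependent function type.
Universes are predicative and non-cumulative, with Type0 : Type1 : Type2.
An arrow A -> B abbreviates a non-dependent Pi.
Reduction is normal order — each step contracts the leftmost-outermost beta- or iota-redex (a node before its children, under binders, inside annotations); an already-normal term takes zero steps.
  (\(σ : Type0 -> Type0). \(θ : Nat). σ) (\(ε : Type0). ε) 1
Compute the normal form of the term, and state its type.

resulting normal form:
  \(σ : Type0). σ
inferred type:
  Type0 -> Type0


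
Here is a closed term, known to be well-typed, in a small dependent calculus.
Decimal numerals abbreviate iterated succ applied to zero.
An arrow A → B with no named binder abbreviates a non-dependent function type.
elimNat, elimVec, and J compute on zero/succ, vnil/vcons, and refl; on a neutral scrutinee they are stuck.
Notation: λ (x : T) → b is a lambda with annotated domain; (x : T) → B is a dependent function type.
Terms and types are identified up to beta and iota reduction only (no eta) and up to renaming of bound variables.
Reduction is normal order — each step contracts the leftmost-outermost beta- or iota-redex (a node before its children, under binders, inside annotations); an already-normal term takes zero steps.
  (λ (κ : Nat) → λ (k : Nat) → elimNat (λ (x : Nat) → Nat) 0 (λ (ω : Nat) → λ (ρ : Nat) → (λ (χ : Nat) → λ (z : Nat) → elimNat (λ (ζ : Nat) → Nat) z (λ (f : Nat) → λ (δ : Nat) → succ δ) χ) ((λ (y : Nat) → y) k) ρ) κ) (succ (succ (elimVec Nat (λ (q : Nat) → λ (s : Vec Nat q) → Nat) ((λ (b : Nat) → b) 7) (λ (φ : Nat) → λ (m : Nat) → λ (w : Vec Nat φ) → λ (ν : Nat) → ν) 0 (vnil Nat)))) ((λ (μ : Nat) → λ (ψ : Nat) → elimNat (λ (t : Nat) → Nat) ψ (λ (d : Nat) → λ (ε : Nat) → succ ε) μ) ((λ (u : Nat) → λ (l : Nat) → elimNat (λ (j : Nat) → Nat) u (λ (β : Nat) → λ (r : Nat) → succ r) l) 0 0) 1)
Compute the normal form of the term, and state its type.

reduced normal form:
  9
the term's type:
  Nat


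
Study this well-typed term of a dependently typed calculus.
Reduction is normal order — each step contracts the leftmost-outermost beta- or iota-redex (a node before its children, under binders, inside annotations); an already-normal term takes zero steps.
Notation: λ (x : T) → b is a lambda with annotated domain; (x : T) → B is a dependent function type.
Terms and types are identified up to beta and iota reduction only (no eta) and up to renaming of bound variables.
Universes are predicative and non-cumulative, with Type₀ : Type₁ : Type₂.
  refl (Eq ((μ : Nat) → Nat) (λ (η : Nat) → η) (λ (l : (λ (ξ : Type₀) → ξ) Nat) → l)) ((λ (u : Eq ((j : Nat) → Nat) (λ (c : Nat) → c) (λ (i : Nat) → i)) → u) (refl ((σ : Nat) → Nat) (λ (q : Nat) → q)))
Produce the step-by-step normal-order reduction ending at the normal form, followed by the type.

normal-order reduction sequence:
  refl (Eq ((μ : Nat) → Nat) (λ (η : Nat) → η) (λ (l : (λ (ξ : Type₀) → ξ) Nat) → l)) ((λ (u : Eq ((j : Nat) → Nat) (λ (c : Nat) → c) (λ (i : Nat) → i)) → u) (refl ((σ : Nat) → Nat) (λ (q : Nat) → q)))
  ~> refl (Eq ((μ : Nat) → Nat) (λ (η : Nat) → η) (λ (l : Nat) → l)) ((λ (ξ : Eq ((u : Nat) → Nat) (λ (j : Nat) → j) (λ (c : Nat) → c)) → ξ) (refl ((i : Nat) → Nat) (λ (σ : Nat) → σ)))
  ~> refl (Eq ((μ : Nat) → Nat) (λ (η : Nat) → η) (λ (l : Nat) → l)) (refl ((ξ : Nat) → Nat) (λ (u : Nat) → u))
the term's type:
  Eq (Eq ((μ : Nat) → Nat) (λ (η : Nat) → η) (λ (l : Nat) → l)) (refl ((ξ : Nat) → Nat) (λ (u : Nat) → u)) (refl ((j : Nat) → Nat) (λ (c : Nat) → c))


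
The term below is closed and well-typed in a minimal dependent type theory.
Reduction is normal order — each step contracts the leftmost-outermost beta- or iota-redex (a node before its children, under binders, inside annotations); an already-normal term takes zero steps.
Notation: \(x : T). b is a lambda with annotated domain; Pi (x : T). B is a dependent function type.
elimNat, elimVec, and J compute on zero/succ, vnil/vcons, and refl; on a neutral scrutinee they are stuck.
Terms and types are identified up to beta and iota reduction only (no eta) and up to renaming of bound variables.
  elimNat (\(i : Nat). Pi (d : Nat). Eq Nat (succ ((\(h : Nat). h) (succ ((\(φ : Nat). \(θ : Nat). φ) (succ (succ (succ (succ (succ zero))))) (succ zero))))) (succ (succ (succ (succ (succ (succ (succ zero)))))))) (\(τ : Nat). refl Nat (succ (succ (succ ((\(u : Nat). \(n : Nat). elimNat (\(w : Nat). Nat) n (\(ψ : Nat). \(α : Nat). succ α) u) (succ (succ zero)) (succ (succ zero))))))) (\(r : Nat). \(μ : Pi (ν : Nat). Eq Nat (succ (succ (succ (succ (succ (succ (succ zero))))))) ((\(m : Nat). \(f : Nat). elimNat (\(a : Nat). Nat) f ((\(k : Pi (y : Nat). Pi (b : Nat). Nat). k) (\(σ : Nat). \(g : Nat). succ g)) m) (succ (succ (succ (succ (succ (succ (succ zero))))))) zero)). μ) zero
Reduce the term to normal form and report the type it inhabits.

resulting normal form:
  \(i : Nat). refl Nat (succ (succ (succ (succ (succ (succ (succ zero)))))))
type:
  Pi (i : Nat). Eq Nat (succ (succ (succ (succ (succ (succ (succ zero))))))) (succ (succ (succ (succ (succ (succ (succ zero)))))))
observation: reduction starts at an elimNat iota-redex, and 10 normal-order steps reach the normal form.


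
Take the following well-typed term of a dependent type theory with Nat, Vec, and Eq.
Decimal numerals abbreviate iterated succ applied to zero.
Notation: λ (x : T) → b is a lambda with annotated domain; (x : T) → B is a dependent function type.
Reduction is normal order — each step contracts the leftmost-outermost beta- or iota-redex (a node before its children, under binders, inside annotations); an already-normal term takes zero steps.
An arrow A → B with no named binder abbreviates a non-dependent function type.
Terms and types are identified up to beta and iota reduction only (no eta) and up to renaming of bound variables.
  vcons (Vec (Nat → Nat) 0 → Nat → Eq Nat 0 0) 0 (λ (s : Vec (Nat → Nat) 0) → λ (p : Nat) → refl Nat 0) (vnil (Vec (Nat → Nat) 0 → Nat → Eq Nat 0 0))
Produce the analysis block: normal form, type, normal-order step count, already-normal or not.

reduced normal form:
  vcons (Vec (Nat → Nat) 0 → Nat → Eq Nat 0 0) 0 (λ (s : Vec (Nat → Nat) 0) → λ (p : Nat) → refl Nat 0) (vnil (Vec (Nat → Nat) 0 → Nat → Eq Nat 0 0))
the term's type:
  Vec (Vec (Nat → Nat) 0 → Nat → Eq Nat 0 0) 1
reduction steps (normal order): 0
started in normal form: yes


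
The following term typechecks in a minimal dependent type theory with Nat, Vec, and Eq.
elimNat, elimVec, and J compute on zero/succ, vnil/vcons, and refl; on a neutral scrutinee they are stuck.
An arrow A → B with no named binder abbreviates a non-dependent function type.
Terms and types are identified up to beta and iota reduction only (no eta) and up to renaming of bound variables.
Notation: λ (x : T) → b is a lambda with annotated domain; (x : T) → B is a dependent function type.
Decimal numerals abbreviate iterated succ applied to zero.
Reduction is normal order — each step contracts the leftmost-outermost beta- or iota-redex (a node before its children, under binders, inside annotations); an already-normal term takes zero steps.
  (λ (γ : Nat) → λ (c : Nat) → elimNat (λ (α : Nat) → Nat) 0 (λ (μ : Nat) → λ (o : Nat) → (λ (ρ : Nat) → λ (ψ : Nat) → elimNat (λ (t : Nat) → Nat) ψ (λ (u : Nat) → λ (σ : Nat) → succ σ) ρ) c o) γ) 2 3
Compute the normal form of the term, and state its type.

normal form:
  6
type:
  Nat
observation: the leftmost-outermost redex is a beta-redex, and normalization takes 33 steps.
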